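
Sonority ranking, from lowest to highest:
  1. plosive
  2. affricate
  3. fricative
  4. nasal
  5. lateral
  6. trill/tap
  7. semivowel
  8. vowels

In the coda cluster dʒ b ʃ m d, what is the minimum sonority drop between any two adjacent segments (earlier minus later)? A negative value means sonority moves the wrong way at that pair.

-2

/dʒ/ is an affricate (sonority 2).
/b/ is a plosive (sonority 1).
/ʃ/ is a fricative (sonority 3).
/m/ is a nasal (sonority 4).
/d/ is a plosive (sonority 1).
/dʒ/→/b/: change +1.
/b/→/ʃ/: change -2.
/ʃ/→/m/: change -1.
/m/→/d/: change +3.
Minimum = -2.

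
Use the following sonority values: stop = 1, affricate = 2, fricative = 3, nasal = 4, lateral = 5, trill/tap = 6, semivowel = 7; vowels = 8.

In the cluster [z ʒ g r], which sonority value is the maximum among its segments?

6

/z/ — fricative, sonority 3.
/ʒ/ — fricative, sonority 3.
/g/ — stop, sonority 1.
/r/ — trill/tap, sonority 6.
The maximum is 6.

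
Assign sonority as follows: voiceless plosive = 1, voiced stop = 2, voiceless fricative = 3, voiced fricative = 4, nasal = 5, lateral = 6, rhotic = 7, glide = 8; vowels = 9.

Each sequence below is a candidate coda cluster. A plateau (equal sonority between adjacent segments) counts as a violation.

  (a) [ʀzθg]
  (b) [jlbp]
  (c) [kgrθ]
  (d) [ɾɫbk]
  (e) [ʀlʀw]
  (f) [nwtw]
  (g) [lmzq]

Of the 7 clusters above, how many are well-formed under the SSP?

4

(a) [ʀzθg]: profile 7-4-3-2 — obeys.
(b) [jlbp]: profile 8-6-2-1 — obeys.
(c) [kgrθ]: profile 1-2-7-3 — violates.
(d) [ɾɫbk]: profile 7-6-2-1 — obeys.
(e) [ʀlʀw]: profile 7-6-7-8 — violates.
(f) [nwtw]: profile 5-8-1-8 — violates.
(g) [lmzq]: profile 6-5-4-1 — obeys.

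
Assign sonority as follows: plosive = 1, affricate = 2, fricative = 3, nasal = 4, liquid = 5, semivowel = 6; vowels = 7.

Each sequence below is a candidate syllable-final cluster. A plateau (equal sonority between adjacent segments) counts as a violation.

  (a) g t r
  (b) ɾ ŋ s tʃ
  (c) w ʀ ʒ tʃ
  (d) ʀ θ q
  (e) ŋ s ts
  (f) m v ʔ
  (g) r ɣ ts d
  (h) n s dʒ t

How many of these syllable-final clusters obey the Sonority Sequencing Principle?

7

(a) 1-1-5 → violates
(b) 5-4-3-2 → obeys
(c) 6-5-3-2 → obeys
(d) 5-3-1 → obeys
(e) 4-3-2 → obeys
(f) 4-3-1 → obeys
(g) 5-3-2-1 → obeys
(h) 4-3-2-1 → obeys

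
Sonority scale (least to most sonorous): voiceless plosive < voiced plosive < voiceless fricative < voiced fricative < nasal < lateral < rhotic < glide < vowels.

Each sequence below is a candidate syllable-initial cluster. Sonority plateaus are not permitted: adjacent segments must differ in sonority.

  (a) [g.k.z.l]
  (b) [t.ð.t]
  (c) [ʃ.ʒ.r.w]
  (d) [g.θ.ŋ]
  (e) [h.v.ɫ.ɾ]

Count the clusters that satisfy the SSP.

3

(a) 2-1-4-6 → violates
(b) 1-4-1 → violates
(c) 3-4-7-8 → obeys
(d) 2-3-5 → obeys
(e) 3-4-6-7 → obeys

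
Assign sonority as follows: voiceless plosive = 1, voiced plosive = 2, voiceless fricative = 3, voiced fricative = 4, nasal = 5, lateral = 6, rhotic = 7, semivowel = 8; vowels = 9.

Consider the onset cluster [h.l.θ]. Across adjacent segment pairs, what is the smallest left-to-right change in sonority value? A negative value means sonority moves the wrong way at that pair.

/h/ — voiceless fricative, sonority 3.
/l/ — lateral, sonority 6.
/θ/ — voiceless fricative, sonority 3.
/h/→/l/: change +3.
/l/→/θ/: change -3.
Minimum = -3.

-3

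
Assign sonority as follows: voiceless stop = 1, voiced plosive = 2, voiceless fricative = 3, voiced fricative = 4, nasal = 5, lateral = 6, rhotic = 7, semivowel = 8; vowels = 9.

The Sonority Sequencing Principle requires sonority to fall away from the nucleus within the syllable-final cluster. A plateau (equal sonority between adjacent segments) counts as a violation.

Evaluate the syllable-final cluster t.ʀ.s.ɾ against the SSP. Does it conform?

/t/ is a voiceless stop (sonority 1).
/ʀ/ is a rhotic (sonority 7).
/s/ is a voiceless fricative (sonority 3).
/ɾ/ is a rhotic (sonority 7).
The profile is 1-7-3-7. Between /t/ (1) and /ʀ/ (7) sonority does not fall, so the cluster violates the SSP.

no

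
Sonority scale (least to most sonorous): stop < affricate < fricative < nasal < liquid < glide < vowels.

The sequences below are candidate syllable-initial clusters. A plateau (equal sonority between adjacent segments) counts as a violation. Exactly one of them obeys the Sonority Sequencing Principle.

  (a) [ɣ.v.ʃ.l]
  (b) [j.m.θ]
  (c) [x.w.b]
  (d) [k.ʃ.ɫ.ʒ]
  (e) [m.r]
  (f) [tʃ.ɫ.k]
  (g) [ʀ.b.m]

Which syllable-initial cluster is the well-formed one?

(a) sonority 3-3-3-5: ill-formed.
(b) sonority 6-4-3: ill-formed.
(c) sonority 3-6-1: ill-formed.
(d) sonority 1-3-5-3: ill-formed.
(e) sonority 4-5: well-formed.
(f) sonority 2-5-1: ill-formed.
(g) sonority 5-1-4: ill-formed.

e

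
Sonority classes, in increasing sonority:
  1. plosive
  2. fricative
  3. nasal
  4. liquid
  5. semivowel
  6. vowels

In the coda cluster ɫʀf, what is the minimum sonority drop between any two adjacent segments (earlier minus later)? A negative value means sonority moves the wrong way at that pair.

0

/ɫ/ is a liquid (sonority 4).
/ʀ/ is a liquid (sonority 4).
/f/ is a fricative (sonority 2).
/ɫ/→/ʀ/: change +0.
/ʀ/→/f/: change +2.
Minimum = 0.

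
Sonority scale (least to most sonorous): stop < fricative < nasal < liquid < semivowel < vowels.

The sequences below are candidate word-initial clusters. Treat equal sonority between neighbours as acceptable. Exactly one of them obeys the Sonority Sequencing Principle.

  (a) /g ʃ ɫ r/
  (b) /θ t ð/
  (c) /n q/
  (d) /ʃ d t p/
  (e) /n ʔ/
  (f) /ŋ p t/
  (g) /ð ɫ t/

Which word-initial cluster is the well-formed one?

(a) 1-2-4-4 → obeys
(b) 2-1-2 → violates
(c) 3-1 → violates
(d) 2-1-1-1 → violates
(e) 3-1 → violates
(f) 3-1-1 → violates
(g) 2-4-1 → violates

a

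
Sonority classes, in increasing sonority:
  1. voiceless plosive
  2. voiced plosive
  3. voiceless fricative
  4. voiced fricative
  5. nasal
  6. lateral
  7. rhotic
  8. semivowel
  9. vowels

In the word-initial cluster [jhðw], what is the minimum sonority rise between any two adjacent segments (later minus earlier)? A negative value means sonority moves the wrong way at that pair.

-5

/j/ — semivowel, sonority 8.
/h/ — voiceless fricative, sonority 3.
/ð/ — voiced fricative, sonority 4.
/w/ — semivowel, sonority 8.
/j/→/h/: change -5.
/h/→/ð/: change +1.
/ð/→/w/: change +4.
Minimum = -5.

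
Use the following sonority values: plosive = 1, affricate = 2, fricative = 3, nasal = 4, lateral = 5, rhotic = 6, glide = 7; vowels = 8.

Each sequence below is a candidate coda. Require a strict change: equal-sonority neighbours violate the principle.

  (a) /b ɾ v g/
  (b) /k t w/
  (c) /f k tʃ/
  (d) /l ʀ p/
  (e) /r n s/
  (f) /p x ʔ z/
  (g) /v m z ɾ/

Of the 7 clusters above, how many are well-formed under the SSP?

(a) sonority 1-6-3-1: ill-formed.
(b) sonority 1-1-7: ill-formed.
(c) sonority 3-1-2: ill-formed.
(d) sonority 5-6-1: ill-formed.
(e) sonority 6-4-3: well-formed.
(f) sonority 1-3-1-3: ill-formed.
(g) sonority 3-4-3-6: ill-formed.

1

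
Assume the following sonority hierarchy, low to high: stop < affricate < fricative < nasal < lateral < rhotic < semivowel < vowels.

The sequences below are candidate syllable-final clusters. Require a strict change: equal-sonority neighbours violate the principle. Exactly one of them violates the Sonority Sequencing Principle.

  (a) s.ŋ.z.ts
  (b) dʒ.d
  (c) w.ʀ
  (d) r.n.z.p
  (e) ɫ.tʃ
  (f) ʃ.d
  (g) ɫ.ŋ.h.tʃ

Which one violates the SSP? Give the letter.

a

(a) s.ŋ.z.ts: profile 3-4-3-2 — violates.
(b) dʒ.d: profile 2-1 — obeys.
(c) w.ʀ: profile 7-6 — obeys.
(d) r.n.z.p: profile 6-4-3-1 — obeys.
(e) ɫ.tʃ: profile 5-2 — obeys.
(f) ʃ.d: profile 3-1 — obeys.
(g) ɫ.ŋ.h.tʃ: profile 5-4-3-2 — obeys.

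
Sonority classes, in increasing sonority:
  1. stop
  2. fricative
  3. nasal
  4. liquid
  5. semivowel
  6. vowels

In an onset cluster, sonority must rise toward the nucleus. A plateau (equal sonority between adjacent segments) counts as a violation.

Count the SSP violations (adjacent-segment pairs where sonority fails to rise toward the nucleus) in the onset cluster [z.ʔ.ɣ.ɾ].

1

/z/ is a fricative (sonority 2).
/ʔ/ is a stop (sonority 1).
/ɣ/ is a fricative (sonority 2).
/ɾ/ is a liquid (sonority 4).
/z/→/ʔ/: 2→1 (does not rise) — violation.
/ʔ/→/ɣ/: 1→2 (rises) — ok.
/ɣ/→/ɾ/: 2→4 (rises) — ok.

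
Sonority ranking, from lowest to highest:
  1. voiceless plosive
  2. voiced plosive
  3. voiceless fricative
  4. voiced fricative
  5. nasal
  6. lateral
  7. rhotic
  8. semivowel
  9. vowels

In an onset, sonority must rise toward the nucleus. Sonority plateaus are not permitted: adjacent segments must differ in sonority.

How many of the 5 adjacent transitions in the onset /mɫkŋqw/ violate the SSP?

2

/m/ is a nasal (sonority 5).
/ɫ/ is a lateral (sonority 6).
/k/ is a voiceless plosive (sonority 1).
/ŋ/ is a nasal (sonority 5).
/q/ is a voiceless plosive (sonority 1).
/w/ is a semivowel (sonority 8).
/m/→/ɫ/: 5→6 (rises) — ok.
/ɫ/→/k/: 6→1 (does not rise) — violation.
/k/→/ŋ/: 1→5 (rises) — ok.
/ŋ/→/q/: 5→1 (does not rise) — violation.
/q/→/w/: 1→8 (rises) — ok.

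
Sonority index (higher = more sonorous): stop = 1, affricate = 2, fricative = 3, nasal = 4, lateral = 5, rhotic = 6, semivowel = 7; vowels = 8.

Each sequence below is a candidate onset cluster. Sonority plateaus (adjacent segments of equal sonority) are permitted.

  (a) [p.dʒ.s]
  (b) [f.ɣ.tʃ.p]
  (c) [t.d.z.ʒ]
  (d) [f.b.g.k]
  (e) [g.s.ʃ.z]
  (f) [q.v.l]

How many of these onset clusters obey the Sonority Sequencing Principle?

4

(a) sonority 1-2-3: well-formed.
(b) sonority 3-3-2-1: ill-formed.
(c) sonority 1-1-3-3: well-formed.
(d) sonority 3-1-1-1: ill-formed.
(e) sonority 1-3-3-3: well-formed.
(f) sonority 1-3-5: well-formed.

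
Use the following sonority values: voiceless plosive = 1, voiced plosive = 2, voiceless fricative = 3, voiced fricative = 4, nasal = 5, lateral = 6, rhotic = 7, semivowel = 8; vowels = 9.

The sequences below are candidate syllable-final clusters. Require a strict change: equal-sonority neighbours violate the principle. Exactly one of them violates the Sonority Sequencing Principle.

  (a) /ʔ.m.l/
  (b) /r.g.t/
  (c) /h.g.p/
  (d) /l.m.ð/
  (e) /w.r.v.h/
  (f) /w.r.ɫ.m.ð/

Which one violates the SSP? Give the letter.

(a) sonority 1-5-6: ill-formed.
(b) sonority 7-2-1: well-formed.
(c) sonority 3-2-1: well-formed.
(d) sonority 6-5-4: well-formed.
(e) sonority 8-7-4-3: well-formed.
(f) sonority 8-7-6-5-4: well-formed.

a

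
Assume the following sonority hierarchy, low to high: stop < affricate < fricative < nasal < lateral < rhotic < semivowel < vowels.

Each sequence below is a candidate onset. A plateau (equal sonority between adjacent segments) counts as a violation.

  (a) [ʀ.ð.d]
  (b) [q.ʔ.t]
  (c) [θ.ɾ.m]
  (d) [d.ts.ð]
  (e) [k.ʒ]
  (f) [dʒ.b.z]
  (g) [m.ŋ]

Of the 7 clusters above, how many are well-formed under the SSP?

(a) 6-3-1 → violates
(b) 1-1-1 → violates
(c) 3-6-4 → violates
(d) 1-2-3 → obeys
(e) 1-3 → obeys
(f) 2-1-3 → violates
(g) 4-4 → violates

2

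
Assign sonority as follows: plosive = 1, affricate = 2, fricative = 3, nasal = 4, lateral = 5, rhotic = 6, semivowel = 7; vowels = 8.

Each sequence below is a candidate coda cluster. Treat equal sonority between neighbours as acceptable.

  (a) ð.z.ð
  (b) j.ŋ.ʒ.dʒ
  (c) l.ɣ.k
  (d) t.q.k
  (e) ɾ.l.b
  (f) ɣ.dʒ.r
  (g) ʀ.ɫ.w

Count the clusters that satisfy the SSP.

5

(a) 3-3-3 → obeys
(b) 7-4-3-2 → obeys
(c) 5-3-1 → obeys
(d) 1-1-1 → obeys
(e) 6-5-1 → obeys
(f) 3-2-6 → violates
(g) 6-5-7 → violates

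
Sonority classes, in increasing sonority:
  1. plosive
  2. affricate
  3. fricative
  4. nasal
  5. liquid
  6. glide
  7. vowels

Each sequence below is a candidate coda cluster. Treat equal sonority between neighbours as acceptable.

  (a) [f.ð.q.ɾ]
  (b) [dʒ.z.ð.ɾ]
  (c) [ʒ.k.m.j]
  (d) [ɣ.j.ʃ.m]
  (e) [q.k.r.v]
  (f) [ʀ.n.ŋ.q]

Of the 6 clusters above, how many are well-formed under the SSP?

(a) sonority 3-3-1-5: ill-formed.
(b) sonority 2-3-3-5: ill-formed.
(c) sonority 3-1-4-6: ill-formed.
(d) sonority 3-6-3-4: ill-formed.
(e) sonority 1-1-5-3: ill-formed.
(f) sonority 5-4-4-1: well-formed.

1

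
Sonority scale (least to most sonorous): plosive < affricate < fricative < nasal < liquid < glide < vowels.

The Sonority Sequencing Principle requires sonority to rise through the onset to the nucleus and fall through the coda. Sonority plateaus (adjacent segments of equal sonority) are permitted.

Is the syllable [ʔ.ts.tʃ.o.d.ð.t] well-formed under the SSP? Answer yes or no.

no

Onset: /ʔ/ is a plosive (sonority 1), /ts/ is an affricate (sonority 2), /tʃ/ is an affricate (sonority 2); then the nucleus /o/ (sonority 7).
Onset profile 1-2-2-7 — rises to the nucleus.
Coda: /d/ is a plosive (sonority 1), /ð/ is a fricative (sonority 3), /t/ is a plosive (sonority 1).
Coda profile 7-1-3-1 — does not fall throughout.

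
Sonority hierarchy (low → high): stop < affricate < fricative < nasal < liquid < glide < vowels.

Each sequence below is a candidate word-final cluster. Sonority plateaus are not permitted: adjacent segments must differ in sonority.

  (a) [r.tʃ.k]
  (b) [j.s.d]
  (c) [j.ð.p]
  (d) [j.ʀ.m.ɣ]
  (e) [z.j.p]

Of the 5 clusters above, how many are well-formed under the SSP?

(a) [r.tʃ.k]: profile 5-2-1 — obeys.
(b) [j.s.d]: profile 6-3-1 — obeys.
(c) [j.ð.p]: profile 6-3-1 — obeys.
(d) [j.ʀ.m.ɣ]: profile 6-5-4-3 — obeys.
(e) [z.j.p]: profile 3-6-1 — violates.

4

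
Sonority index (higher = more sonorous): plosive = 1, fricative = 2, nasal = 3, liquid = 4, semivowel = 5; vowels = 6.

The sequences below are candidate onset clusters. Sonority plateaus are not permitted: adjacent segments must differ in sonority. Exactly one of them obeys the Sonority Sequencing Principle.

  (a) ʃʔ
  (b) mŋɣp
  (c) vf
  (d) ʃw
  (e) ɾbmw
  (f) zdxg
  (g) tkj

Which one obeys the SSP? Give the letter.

(a) 2-1 → violates
(b) 3-3-2-1 → violates
(c) 2-2 → violates
(d) 2-5 → obeys
(e) 4-1-3-5 → violates
(f) 2-1-2-1 → violates
(g) 1-1-5 → violates

d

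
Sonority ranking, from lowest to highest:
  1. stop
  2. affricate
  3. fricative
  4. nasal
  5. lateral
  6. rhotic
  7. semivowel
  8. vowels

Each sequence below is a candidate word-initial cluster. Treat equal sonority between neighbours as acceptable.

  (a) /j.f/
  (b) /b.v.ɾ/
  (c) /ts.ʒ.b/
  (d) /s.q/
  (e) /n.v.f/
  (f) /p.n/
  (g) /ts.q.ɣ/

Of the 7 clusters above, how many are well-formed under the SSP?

(a) /j.f/: profile 7-3 — violates.
(b) /b.v.ɾ/: profile 1-3-6 — obeys.
(c) /ts.ʒ.b/: profile 2-3-1 — violates.
(d) /s.q/: profile 3-1 — violates.
(e) /n.v.f/: profile 4-3-3 — violates.
(f) /p.n/: profile 1-4 — obeys.
(g) /ts.q.ɣ/: profile 2-1-3 — violates.

2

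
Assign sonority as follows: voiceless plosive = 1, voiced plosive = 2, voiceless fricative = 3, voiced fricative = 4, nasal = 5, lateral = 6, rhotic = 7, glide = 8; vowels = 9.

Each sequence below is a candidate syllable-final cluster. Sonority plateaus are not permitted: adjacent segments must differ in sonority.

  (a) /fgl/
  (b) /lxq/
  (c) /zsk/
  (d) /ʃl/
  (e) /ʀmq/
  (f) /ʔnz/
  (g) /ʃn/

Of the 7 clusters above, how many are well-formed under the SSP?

(a) 3-2-6 → violates
(b) 6-3-1 → obeys
(c) 4-3-1 → obeys
(d) 3-6 → violates
(e) 7-5-1 → obeys
(f) 1-5-4 → violates
(g) 3-5 → violates

3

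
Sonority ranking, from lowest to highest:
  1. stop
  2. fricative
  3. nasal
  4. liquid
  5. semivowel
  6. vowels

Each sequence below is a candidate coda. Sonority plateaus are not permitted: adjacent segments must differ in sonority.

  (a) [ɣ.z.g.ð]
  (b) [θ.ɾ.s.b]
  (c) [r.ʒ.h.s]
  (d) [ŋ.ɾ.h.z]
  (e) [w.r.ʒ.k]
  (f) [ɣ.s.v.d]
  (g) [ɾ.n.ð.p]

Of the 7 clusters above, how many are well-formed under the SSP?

(a) [ɣ.z.g.ð]: profile 2-2-1-2 — violates.
(b) [θ.ɾ.s.b]: profile 2-4-2-1 — violates.
(c) [r.ʒ.h.s]: profile 4-2-2-2 — violates.
(d) [ŋ.ɾ.h.z]: profile 3-4-2-2 — violates.
(e) [w.r.ʒ.k]: profile 5-4-2-1 — obeys.
(f) [ɣ.s.v.d]: profile 2-2-2-1 — violates.
(g) [ɾ.n.ð.p]: profile 4-3-2-1 — obeys.

2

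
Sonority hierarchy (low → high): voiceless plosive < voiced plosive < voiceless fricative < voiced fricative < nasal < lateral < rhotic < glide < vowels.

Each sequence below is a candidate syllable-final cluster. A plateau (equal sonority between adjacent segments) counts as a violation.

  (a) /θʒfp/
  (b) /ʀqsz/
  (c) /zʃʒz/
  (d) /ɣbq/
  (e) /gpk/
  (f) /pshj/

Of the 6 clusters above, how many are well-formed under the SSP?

(a) 3-4-3-1 → violates
(b) 7-1-3-4 → violates
(c) 4-3-4-4 → violates
(d) 4-2-1 → obeys
(e) 2-1-1 → violates
(f) 1-3-3-8 → violates

1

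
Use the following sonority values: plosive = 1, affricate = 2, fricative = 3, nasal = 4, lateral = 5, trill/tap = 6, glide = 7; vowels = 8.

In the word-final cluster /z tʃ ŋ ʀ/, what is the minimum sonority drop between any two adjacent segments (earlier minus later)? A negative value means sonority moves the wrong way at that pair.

/z/: fricative = 3.
/tʃ/: affricate = 2.
/ŋ/: nasal = 4.
/ʀ/: trill/tap = 6.
/z/→/tʃ/: change +1.
/tʃ/→/ŋ/: change -2.
/ŋ/→/ʀ/: change -2.
Minimum = -2.

-2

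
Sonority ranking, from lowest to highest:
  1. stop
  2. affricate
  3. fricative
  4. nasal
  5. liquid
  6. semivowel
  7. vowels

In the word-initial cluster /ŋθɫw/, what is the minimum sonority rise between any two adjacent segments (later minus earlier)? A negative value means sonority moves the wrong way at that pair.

/ŋ/: nasal = 4.
/θ/: fricative = 3.
/ɫ/: liquid = 5.
/w/: semivowel = 6.
/ŋ/→/θ/: change -1.
/θ/→/ɫ/: change +2.
/ɫ/→/w/: change +1.
Minimum = -1.

-1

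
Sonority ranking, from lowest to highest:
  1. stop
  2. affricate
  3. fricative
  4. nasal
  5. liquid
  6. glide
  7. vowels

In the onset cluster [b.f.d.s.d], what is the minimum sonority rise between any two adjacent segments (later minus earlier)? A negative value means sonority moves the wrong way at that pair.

/b/ is a stop (sonority 1).
/f/ is a fricative (sonority 3).
/d/ is a stop (sonority 1).
/s/ is a fricative (sonority 3).
/d/ is a stop (sonority 1).
/b/→/f/: change +2.
/f/→/d/: change -2.
/d/→/s/: change +2.
/s/→/d/: change -2.
Minimum = -2.

-2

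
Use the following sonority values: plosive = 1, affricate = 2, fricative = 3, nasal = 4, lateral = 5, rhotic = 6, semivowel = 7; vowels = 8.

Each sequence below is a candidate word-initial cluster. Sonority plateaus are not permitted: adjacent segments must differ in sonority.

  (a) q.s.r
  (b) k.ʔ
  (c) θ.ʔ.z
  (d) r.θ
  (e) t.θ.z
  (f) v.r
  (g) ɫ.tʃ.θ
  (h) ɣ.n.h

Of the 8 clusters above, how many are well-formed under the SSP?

(a) q.s.r: profile 1-3-6 — obeys.
(b) k.ʔ: profile 1-1 — violates.
(c) θ.ʔ.z: profile 3-1-3 — violates.
(d) r.θ: profile 6-3 — violates.
(e) t.θ.z: profile 1-3-3 — violates.
(f) v.r: profile 3-6 — obeys.
(g) ɫ.tʃ.θ: profile 5-2-3 — violates.
(h) ɣ.n.h: profile 3-4-3 — violates.

2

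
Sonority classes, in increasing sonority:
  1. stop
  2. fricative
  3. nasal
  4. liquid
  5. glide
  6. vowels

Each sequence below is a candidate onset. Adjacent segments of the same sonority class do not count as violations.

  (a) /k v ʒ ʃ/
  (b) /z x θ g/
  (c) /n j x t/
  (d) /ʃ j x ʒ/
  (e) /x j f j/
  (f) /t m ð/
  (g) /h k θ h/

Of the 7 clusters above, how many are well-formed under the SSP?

1

(a) /k v ʒ ʃ/: profile 1-2-2-2 — obeys.
(b) /z x θ g/: profile 2-2-2-1 — violates.
(c) /n j x t/: profile 3-5-2-1 — violates.
(d) /ʃ j x ʒ/: profile 2-5-2-2 — violates.
(e) /x j f j/: profile 2-5-2-5 — violates.
(f) /t m ð/: profile 1-3-2 — violates.
(g) /h k θ h/: profile 2-1-2-2 — violates.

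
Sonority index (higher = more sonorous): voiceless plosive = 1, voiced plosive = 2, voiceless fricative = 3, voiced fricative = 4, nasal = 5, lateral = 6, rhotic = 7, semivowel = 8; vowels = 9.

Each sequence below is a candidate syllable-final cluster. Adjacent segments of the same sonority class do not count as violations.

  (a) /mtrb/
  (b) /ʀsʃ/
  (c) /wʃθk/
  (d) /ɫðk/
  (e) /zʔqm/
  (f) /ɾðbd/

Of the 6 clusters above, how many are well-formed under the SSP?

(a) 5-1-7-2 → violates
(b) 7-3-3 → obeys
(c) 8-3-3-1 → obeys
(d) 6-4-1 → obeys
(e) 4-1-1-5 → violates
(f) 7-4-2-2 → obeys

4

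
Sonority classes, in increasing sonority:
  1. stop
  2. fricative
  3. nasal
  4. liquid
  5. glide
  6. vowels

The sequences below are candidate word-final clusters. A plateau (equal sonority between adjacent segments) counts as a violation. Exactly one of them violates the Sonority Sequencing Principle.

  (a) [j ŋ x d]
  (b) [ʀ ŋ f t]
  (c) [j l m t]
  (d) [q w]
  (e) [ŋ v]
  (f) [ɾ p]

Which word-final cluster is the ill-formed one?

d

(a) sonority 5-3-2-1: well-formed.
(b) sonority 4-3-2-1: well-formed.
(c) sonority 5-4-3-1: well-formed.
(d) sonority 1-5: ill-formed.
(e) sonority 3-2: well-formed.
(f) sonority 4-1: well-formed.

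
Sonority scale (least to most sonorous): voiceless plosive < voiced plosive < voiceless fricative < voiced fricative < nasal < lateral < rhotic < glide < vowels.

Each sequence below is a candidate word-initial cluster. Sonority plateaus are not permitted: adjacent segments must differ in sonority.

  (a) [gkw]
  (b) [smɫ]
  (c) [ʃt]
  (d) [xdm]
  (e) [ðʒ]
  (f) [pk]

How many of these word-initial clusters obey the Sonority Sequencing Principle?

1

(a) sonority 2-1-8: ill-formed.
(b) sonority 3-5-6: well-formed.
(c) sonority 3-1: ill-formed.
(d) sonority 3-2-5: ill-formed.
(e) sonority 4-4: ill-formed.
(f) sonority 1-1: ill-formed.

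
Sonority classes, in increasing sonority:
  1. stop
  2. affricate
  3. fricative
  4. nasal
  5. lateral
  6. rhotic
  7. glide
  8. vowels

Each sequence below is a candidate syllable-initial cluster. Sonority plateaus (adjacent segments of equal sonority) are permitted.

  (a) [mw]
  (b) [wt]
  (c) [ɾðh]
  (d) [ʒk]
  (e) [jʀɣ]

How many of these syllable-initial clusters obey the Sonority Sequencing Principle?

(a) 4-7 → obeys
(b) 7-1 → violates
(c) 6-3-3 → violates
(d) 3-1 → violates
(e) 7-6-3 → violates

1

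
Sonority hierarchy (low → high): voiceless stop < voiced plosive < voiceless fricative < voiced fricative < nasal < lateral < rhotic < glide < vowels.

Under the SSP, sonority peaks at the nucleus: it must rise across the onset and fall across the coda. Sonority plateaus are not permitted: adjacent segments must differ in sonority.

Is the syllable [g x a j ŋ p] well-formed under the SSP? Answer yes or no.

Onset: /g/ is a voiced plosive (sonority 2), /x/ is a voiceless fricative (sonority 3); then the nucleus /a/ (sonority 9).
Onset profile 2-3-9 — rises to the nucleus.
Coda: /j/ is a glide (sonority 8), /ŋ/ is a nasal (sonority 5), /p/ is a voiceless stop (sonority 1).
Coda profile 9-8-5-1 — falls from the nucleus.

yes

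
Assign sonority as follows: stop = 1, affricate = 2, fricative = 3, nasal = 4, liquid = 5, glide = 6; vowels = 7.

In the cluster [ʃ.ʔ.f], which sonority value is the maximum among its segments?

/ʃ/ — fricative, sonority 3.
/ʔ/ — stop, sonority 1.
/f/ — fricative, sonority 3.
The maximum is 3.

3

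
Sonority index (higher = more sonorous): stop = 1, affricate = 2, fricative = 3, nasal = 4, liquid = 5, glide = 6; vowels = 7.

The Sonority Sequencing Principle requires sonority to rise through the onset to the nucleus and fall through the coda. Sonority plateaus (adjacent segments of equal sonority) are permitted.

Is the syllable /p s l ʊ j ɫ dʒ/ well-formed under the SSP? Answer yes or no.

Onset: /p/ is a stop (sonority 1), /s/ is a fricative (sonority 3), /l/ is a liquid (sonority 5); then the nucleus /ʊ/ (sonority 7).
Onset profile 1-3-5-7 — rises to the nucleus.
Coda: /j/ is a glide (sonority 6), /ɫ/ is a liquid (sonority 5), /dʒ/ is an affricate (sonority 2).
Coda profile 7-6-5-2 — falls from the nucleus.

yes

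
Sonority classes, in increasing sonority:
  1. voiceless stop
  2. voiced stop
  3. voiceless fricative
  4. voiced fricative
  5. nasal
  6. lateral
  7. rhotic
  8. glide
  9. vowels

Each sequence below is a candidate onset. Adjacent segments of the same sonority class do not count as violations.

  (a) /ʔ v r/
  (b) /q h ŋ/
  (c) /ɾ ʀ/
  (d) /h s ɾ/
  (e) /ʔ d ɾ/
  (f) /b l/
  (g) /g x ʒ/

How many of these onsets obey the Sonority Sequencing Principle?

(a) /ʔ v r/: profile 1-4-7 — obeys.
(b) /q h ŋ/: profile 1-3-5 — obeys.
(c) /ɾ ʀ/: profile 7-7 — obeys.
(d) /h s ɾ/: profile 3-3-7 — obeys.
(e) /ʔ d ɾ/: profile 1-2-7 — obeys.
(f) /b l/: profile 2-6 — obeys.
(g) /g x ʒ/: profile 2-3-4 — obeys.

7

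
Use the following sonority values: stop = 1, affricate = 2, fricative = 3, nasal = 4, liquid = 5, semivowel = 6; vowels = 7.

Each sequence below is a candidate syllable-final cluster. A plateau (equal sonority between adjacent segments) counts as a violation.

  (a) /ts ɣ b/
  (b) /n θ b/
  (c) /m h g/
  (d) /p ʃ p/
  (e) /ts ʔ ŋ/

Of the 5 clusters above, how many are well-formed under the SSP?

(a) 2-3-1 → violates
(b) 4-3-1 → obeys
(c) 4-3-1 → obeys
(d) 1-3-1 → violates
(e) 2-1-4 → violates

2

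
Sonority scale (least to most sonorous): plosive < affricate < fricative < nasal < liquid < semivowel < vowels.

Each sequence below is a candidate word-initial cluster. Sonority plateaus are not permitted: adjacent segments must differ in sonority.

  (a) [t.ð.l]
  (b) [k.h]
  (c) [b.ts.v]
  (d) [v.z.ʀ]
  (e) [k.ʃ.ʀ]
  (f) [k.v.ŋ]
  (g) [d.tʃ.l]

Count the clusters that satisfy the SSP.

(a) 1-3-5 → obeys
(b) 1-3 → obeys
(c) 1-2-3 → obeys
(d) 3-3-5 → violates
(e) 1-3-5 → obeys
(f) 1-3-4 → obeys
(g) 1-2-5 → obeys

6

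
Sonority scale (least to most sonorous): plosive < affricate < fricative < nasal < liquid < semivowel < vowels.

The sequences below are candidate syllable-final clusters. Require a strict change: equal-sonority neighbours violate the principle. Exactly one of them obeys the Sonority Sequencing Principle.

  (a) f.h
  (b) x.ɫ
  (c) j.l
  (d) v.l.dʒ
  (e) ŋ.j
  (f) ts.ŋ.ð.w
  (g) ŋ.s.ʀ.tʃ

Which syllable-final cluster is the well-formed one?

(a) sonority 3-3: ill-formed.
(b) sonority 3-5: ill-formed.
(c) sonority 6-5: well-formed.
(d) sonority 3-5-2: ill-formed.
(e) sonority 4-6: ill-formed.
(f) sonority 2-4-3-6: ill-formed.
(g) sonority 4-3-5-2: ill-formed.

c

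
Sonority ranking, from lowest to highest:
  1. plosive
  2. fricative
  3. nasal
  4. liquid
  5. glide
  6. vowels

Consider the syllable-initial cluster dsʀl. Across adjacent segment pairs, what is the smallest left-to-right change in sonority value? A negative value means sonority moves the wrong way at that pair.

/d/ is a plosive (sonority 1).
/s/ is a fricative (sonority 2).
/ʀ/ is a liquid (sonority 4).
/l/ is a liquid (sonority 4).
/d/→/s/: change +1.
/s/→/ʀ/: change +2.
/ʀ/→/l/: change +0.
Minimum = 0.

0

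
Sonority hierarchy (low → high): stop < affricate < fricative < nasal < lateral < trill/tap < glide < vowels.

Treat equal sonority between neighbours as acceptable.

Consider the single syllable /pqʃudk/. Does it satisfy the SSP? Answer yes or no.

yes

Onset: /p/ is a stop (sonority 1), /q/ is a stop (sonority 1), /ʃ/ is a fricative (sonority 3); then the nucleus /u/ (sonority 8).
Onset profile 1-1-3-8 — rises to the nucleus.
Coda: /d/ is a stop (sonority 1), /k/ is a stop (sonority 1).
Coda profile 8-1-1 — falls from the nucleus.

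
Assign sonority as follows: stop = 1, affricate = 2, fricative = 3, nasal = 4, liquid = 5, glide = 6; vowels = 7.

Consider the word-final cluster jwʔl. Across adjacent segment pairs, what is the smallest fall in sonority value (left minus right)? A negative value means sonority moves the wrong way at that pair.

-4

/j/ — glide, sonority 6.
/w/ — glide, sonority 6.
/ʔ/ — stop, sonority 1.
/l/ — liquid, sonority 5.
/j/→/w/: change +0.
/w/→/ʔ/: change +5.
/ʔ/→/l/: change -4.
Minimum = -4.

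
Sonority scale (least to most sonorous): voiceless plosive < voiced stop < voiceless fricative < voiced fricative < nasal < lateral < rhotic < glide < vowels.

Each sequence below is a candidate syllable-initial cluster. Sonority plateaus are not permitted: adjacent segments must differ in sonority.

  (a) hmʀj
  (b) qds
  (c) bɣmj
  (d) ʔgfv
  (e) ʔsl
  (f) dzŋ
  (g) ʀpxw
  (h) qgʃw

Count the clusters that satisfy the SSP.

7

(a) sonority 3-5-7-8: well-formed.
(b) sonority 1-2-3: well-formed.
(c) sonority 2-4-5-8: well-formed.
(d) sonority 1-2-3-4: well-formed.
(e) sonority 1-3-6: well-formed.
(f) sonority 2-4-5: well-formed.
(g) sonority 7-1-3-8: ill-formed.
(h) sonority 1-2-3-8: well-formed.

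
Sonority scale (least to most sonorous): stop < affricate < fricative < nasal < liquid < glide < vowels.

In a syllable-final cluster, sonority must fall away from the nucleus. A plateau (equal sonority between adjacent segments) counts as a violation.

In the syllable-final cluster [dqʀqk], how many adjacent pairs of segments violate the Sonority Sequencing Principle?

3

/d/ is a stop (sonority 1).
/q/ is a stop (sonority 1).
/ʀ/ is a liquid (sonority 5).
/q/ is a stop (sonority 1).
/k/ is a stop (sonority 1).
/d/→/q/: 1→1 (plateau) — violation.
/q/→/ʀ/: 1→5 (does not fall) — violation.
/ʀ/→/q/: 5→1 (falls) — ok.
/q/→/k/: 1→1 (plateau) — violation.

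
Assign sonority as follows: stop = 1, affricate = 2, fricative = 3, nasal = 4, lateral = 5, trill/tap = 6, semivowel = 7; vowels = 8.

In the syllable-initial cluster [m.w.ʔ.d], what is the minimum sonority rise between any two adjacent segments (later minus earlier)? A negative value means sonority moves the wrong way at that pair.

/m/ is a nasal (sonority 4).
/w/ is a semivowel (sonority 7).
/ʔ/ is a stop (sonority 1).
/d/ is a stop (sonority 1).
/m/→/w/: change +3.
/w/→/ʔ/: change -6.
/ʔ/→/d/: change +0.
Minimum = -6.

-6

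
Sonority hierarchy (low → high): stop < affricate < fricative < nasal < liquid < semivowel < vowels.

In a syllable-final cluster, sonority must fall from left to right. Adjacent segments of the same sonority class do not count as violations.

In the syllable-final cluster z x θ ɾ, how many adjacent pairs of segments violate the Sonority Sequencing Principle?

/z/: fricative = 3.
/x/: fricative = 3.
/θ/: fricative = 3.
/ɾ/: liquid = 5.
/z/→/x/: 3→3 (plateau, allowed) — ok.
/x/→/θ/: 3→3 (plateau, allowed) — ok.
/θ/→/ɾ/: 3→5 (does not fall) — violation.

1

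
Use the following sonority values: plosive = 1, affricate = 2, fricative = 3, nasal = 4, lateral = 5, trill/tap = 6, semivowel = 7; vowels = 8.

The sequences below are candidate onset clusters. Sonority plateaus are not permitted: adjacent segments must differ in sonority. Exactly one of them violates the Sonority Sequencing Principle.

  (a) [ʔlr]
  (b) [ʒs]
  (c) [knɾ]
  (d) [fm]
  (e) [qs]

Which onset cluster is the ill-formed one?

b

(a) sonority 1-5-6: well-formed.
(b) sonority 3-3: ill-formed.
(c) sonority 1-4-6: well-formed.
(d) sonority 3-4: well-formed.
(e) sonority 1-3: well-formed.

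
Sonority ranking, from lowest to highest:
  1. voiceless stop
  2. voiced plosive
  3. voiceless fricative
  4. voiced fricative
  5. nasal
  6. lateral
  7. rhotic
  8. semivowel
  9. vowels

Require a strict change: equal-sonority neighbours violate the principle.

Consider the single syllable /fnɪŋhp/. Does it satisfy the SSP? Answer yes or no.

Onset: /f/ is a voiceless fricative (sonority 3), /n/ is a nasal (sonority 5); then the nucleus /ɪ/ (sonority 9).
Onset profile 3-5-9 — rises to the nucleus.
Coda: /ŋ/ is a nasal (sonority 5), /h/ is a voiceless fricative (sonority 3), /p/ is a voiceless stop (sonority 1).
Coda profile 9-5-3-1 — falls from the nucleus.

yes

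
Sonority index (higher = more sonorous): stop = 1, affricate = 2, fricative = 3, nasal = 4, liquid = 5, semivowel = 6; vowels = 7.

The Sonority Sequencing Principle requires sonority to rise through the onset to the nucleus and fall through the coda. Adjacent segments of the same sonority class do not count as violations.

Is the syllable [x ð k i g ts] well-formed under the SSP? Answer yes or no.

no

Onset: /x/ is a fricative (sonority 3), /ð/ is a fricative (sonority 3), /k/ is a stop (sonority 1); then the nucleus /i/ (sonority 7).
Onset profile 3-3-1-7 — does not rise throughout.
Coda: /g/ is a stop (sonority 1), /ts/ is an affricate (sonority 2).
Coda profile 7-1-2 — does not fall throughout.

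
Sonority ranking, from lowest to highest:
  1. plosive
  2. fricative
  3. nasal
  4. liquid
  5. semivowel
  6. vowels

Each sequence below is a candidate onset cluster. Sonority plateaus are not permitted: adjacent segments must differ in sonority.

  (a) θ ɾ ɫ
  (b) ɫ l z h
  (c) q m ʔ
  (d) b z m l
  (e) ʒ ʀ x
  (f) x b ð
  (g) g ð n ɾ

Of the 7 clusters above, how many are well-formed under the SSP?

(a) 2-4-4 → violates
(b) 4-4-2-2 → violates
(c) 1-3-1 → violates
(d) 1-2-3-4 → obeys
(e) 2-4-2 → violates
(f) 2-1-2 → violates
(g) 1-2-3-4 → obeys

2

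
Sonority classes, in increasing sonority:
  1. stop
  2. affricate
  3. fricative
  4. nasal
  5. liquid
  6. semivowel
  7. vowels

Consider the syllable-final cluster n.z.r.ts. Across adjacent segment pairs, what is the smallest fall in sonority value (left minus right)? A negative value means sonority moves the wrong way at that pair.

/n/: nasal = 4.
/z/: fricative = 3.
/r/: liquid = 5.
/ts/: affricate = 2.
/n/→/z/: change +1.
/z/→/r/: change -2.
/r/→/ts/: change +3.
Minimum = -2.

-2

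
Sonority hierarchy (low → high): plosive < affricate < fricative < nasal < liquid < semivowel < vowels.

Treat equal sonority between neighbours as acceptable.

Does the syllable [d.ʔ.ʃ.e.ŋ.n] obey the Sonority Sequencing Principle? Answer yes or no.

yes

Onset: /d/ is a plosive (sonority 1), /ʔ/ is a plosive (sonority 1), /ʃ/ is a fricative (sonority 3); then the nucleus /e/ (sonority 7).
Onset profile 1-1-3-7 — rises to the nucleus.
Coda: /ŋ/ is a nasal (sonority 4), /n/ is a nasal (sonority 4).
Coda profile 7-4-4 — falls from the nucleus.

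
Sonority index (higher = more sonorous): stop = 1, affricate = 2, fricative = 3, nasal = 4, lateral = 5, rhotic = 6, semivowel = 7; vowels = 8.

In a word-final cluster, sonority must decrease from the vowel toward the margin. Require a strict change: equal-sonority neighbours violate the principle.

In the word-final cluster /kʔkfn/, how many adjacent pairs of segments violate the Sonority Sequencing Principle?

4

/k/ — stop, sonority 1.
/ʔ/ — stop, sonority 1.
/k/ — stop, sonority 1.
/f/ — fricative, sonority 3.
/n/ — nasal, sonority 4.
/k/→/ʔ/: 1→1 (plateau) — violation.
/ʔ/→/k/: 1→1 (plateau) — violation.
/k/→/f/: 1→3 (does not fall) — violation.
/f/→/n/: 3→4 (does not fall) — violation.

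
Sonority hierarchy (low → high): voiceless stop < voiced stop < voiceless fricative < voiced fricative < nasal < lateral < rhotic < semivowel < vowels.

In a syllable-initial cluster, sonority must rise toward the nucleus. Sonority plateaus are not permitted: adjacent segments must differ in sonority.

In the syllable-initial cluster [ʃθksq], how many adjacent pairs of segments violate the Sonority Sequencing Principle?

3

/ʃ/: voiceless fricative = 3.
/θ/: voiceless fricative = 3.
/k/: voiceless stop = 1.
/s/: voiceless fricative = 3.
/q/: voiceless stop = 1.
/ʃ/→/θ/: 3→3 (plateau) — violation.
/θ/→/k/: 3→1 (does not rise) — violation.
/k/→/s/: 1→3 (rises) — ok.
/s/→/q/: 3→1 (does not rise) — violation.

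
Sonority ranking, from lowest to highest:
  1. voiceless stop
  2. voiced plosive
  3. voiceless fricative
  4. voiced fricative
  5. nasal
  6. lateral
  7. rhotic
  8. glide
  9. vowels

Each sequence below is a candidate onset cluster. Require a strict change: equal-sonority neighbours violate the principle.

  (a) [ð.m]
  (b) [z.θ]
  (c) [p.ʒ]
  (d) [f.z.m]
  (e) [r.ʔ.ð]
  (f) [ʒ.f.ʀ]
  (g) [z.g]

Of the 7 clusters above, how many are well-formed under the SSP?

(a) sonority 4-5: well-formed.
(b) sonority 4-3: ill-formed.
(c) sonority 1-4: well-formed.
(d) sonority 3-4-5: well-formed.
(e) sonority 7-1-4: ill-formed.
(f) sonority 4-3-7: ill-formed.
(g) sonority 4-2: ill-formed.

3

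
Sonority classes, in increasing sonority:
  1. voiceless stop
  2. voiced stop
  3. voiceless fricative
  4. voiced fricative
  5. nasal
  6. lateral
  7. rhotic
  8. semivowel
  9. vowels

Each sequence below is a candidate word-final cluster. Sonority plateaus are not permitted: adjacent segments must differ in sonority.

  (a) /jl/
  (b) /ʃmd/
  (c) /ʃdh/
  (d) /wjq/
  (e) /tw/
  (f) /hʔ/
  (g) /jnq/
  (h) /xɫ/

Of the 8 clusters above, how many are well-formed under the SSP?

3

(a) 8-6 → obeys
(b) 3-5-2 → violates
(c) 3-2-3 → violates
(d) 8-8-1 → violates
(e) 1-8 → violates
(f) 3-1 → obeys
(g) 8-5-1 → obeys
(h) 3-6 → violates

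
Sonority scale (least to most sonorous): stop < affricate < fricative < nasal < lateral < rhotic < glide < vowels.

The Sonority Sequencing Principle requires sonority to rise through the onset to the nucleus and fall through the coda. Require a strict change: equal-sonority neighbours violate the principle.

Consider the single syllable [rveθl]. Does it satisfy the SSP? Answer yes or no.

no

Onset: /r/ is a rhotic (sonority 6), /v/ is a fricative (sonority 3); then the nucleus /e/ (sonority 8).
Onset profile 6-3-8 — does not strictly rise throughout.
Coda: /θ/ is a fricative (sonority 3), /l/ is a lateral (sonority 5).
Coda profile 8-3-5 — does not strictly fall throughout.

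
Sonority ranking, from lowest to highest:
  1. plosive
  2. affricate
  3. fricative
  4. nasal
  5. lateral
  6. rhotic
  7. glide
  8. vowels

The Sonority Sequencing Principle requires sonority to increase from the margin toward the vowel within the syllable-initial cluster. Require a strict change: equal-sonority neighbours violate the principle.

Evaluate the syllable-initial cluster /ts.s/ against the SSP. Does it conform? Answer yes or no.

yes

/ts/: affricate = 2.
/s/: fricative = 3.
The profile 2-3 strictly rises, so the syllable-initial cluster satisfies the SSP.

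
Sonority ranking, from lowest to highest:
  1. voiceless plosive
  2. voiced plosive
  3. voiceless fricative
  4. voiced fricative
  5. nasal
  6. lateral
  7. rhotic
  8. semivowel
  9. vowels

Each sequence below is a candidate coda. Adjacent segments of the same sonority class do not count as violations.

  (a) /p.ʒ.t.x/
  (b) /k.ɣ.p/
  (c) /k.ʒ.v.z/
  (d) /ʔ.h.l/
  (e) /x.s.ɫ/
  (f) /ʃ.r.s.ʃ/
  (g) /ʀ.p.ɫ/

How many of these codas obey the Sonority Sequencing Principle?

0

(a) sonority 1-4-1-3: ill-formed.
(b) sonority 1-4-1: ill-formed.
(c) sonority 1-4-4-4: ill-formed.
(d) sonority 1-3-6: ill-formed.
(e) sonority 3-3-6: ill-formed.
(f) sonority 3-7-3-3: ill-formed.
(g) sonority 7-1-6: ill-formed.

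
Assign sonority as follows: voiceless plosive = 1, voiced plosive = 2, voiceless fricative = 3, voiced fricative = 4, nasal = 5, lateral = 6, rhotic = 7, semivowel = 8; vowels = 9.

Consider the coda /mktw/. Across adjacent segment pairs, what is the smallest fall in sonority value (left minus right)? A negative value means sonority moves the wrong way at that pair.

-7

/m/ is a nasal (sonority 5).
/k/ is a voiceless plosive (sonority 1).
/t/ is a voiceless plosive (sonority 1).
/w/ is a semivowel (sonority 8).
/m/→/k/: change +4.
/k/→/t/: change +0.
/t/→/w/: change -7.
Minimum = -7.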